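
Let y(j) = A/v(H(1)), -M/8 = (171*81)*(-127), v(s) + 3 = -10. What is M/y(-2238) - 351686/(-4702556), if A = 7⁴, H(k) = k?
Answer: -430151799043181/5645418478 ≈ -76195.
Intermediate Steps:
v(s) = -13 (v(s) = -3 - 10 = -13)
A = 2401
M = 14072616 (M = -8*171*81*(-127) = -110808*(-127) = -8*(-1759077) = 14072616)
y(j) = -2401/13 (y(j) = 2401/(-13) = 2401*(-1/13) = -2401/13)
M/y(-2238) - 351686/(-4702556) = 14072616/(-2401/13) - 351686/(-4702556) = 14072616*(-13/2401) - 351686*(-1/4702556) = -182944008/2401 + 175843/2351278 = -430151799043181/5645418478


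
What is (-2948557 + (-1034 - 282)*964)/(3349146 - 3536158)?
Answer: 4217181/187012 ≈ 22.550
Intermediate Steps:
(-2948557 + (-1034 - 282)*964)/(3349146 - 3536158) = (-2948557 - 1316*964)/(-187012) = (-2948557 - 1268624)*(-1/187012) = -4217181*(-1/187012) = 4217181/187012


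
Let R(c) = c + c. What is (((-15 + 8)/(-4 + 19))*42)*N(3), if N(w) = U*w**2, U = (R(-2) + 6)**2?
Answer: -3528/5 ≈ -705.60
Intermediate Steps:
R(c) = 2*c
U = 4 (U = (2*(-2) + 6)**2 = (-4 + 6)**2 = 2**2 = 4)
N(w) = 4*w**2
(((-15 + 8)/(-4 + 19))*42)*N(3) = (((-15 + 8)/(-4 + 19))*42)*(4*3**2) = (-7/15*42)*(4*9) = (-7*1/15*42)*36 = -7/15*42*36 = -98/5*36 = -3528/5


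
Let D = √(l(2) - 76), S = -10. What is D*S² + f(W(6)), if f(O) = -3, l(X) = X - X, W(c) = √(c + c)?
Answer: -3 + 200*I*√19 ≈ -3.0 + 871.78*I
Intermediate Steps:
W(c) = √2*√c (W(c) = √(2*c) = √2*√c)
l(X) = 0
D = 2*I*√19 (D = √(0 - 76) = √(-76) = 2*I*√19 ≈ 8.7178*I)
D*S² + f(W(6)) = (2*I*√19)*(-10)² - 3 = (2*I*√19)*100 - 3 = 200*I*√19 - 3 = -3 + 200*I*√19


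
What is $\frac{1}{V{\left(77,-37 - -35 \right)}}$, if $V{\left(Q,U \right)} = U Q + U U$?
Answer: $- \frac{1}{150} \approx -0.0066667$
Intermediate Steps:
$V{\left(Q,U \right)} = U^{2} + Q U$ ($V{\left(Q,U \right)} = Q U + U^{2} = U^{2} + Q U$)
$\frac{1}{V{\left(77,-37 - -35 \right)}} = \frac{1}{\left(-37 - -35\right) \left(77 - 2\right)} = \frac{1}{\left(-37 + 35\right) \left(77 + \left(-37 + 35\right)\right)} = \frac{1}{\left(-2\right) \left(77 - 2\right)} = \frac{1}{\left(-2\right) 75} = \frac{1}{-150} = - \frac{1}{150}$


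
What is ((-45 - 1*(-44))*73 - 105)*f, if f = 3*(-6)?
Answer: 3204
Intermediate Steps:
f = -18
((-45 - 1*(-44))*73 - 105)*f = ((-45 - 1*(-44))*73 - 105)*(-18) = ((-45 + 44)*73 - 105)*(-18) = (-1*73 - 105)*(-18) = (-73 - 105)*(-18) = -178*(-18) = 3204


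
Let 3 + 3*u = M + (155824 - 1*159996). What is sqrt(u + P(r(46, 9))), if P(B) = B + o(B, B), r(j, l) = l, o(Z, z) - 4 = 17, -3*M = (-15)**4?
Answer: 4*I*sqrt(3930)/3 ≈ 83.586*I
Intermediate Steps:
M = -16875 (M = -1/3*(-15)**4 = -1/3*50625 = -16875)
o(Z, z) = 21 (o(Z, z) = 4 + 17 = 21)
P(B) = 21 + B (P(B) = B + 21 = 21 + B)
u = -21050/3 (u = -1 + (-16875 + (155824 - 1*159996))/3 = -1 + (-16875 + (155824 - 159996))/3 = -1 + (-16875 - 4172)/3 = -1 + (1/3)*(-21047) = -1 - 21047/3 = -21050/3 ≈ -7016.7)
sqrt(u + P(r(46, 9))) = sqrt(-21050/3 + (21 + 9)) = sqrt(-21050/3 + 30) = sqrt(-20960/3) = 4*I*sqrt(3930)/3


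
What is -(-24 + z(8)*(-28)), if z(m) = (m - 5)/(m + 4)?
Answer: 31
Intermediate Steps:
z(m) = (-5 + m)/(4 + m)
-(-24 + z(8)*(-28)) = -(-24 + ((-5 + 8)/(4 + 8))*(-28)) = -(-24 + (3/12)*(-28)) = -(-24 + ((1/12)*3)*(-28)) = -(-24 + (1/4)*(-28)) = -(-24 - 7) = -1*(-31) = 31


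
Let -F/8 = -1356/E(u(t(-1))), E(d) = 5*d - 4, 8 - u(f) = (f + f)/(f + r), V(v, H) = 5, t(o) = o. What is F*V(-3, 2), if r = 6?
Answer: 27120/19 ≈ 1427.4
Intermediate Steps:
u(f) = 8 - 2*f/(6 + f) (u(f) = 8 - (f + f)/(f + 6) = 8 - 2*f/(6 + f))
E(d) = -4 + 5*d
F = 5424/19 (F = -(-10848)/(-4 + 5*(6*(8 - 1)/(6 - 1))) = -(-10848)/(-4 + 5*(6*7/5)) = -(-10848)/(-4 + 5*(6*(⅕)*7)) = -(-10848)/(-4 + 5*(42/5)) = -(-10848)/(-4 + 42) = -(-10848)/38 = -8*(-678/19) = 5424/19 ≈ 285.47)
F*V(-3, 2) = (5424/19)*5 = 27120/19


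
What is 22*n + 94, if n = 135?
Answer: 3064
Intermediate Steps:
22*n + 94 = 22*135 + 94 = 2970 + 94 = 3064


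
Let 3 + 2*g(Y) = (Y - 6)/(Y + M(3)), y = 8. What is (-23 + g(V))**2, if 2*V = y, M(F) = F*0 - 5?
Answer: 2209/4 ≈ 552.25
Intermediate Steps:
M(F) = -5 (M(F) = 0 - 5 = -5)
V = 4 (V = (1/2)*8 = 4)
g(Y) = -3/2 + (-6 + Y)/(2*(-5 + Y)) (g(Y) = -3/2 + ((Y - 6)/(Y - 5))/2 = -3/2 + ((-6 + Y)/(-5 + Y))/2 = -3/2 + (-6 + Y)/(2*(-5 + Y)))
(-23 + g(V))**2 = (-23 + (9/2 - 1*4)/(-5 + 4))**2 = (-23 + (9/2 - 4)/(-1))**2 = (-23 - 1*1/2)**2 = (-23 - 1/2)**2 = (-47/2)**2 = 2209/4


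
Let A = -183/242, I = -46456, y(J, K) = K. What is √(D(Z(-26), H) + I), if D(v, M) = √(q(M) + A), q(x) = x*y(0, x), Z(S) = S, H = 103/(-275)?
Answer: √(-562117600 + 22*I*√186314)/110 ≈ 0.0018206 + 215.54*I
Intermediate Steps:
H = -103/275 (H = 103*(-1/275) = -103/275 ≈ -0.37455)
q(x) = x² (q(x) = x*x = x²)
A = -183/242 (A = -183*1/242 = -183/242 ≈ -0.75620)
D(v, M) = √(-183/242 + M²) (D(v, M) = √(M² - 183/242) = √(-183/242 + M²))
√(D(Z(-26), H) + I) = √(√(-366 + 484*(-103/275)²)/22 - 46456) = √(√(-366 + 484*(10609/75625))/22 - 46456) = √(√(-366 + 42436/625)/22 - 46456) = √(√(-186314/625)/22 - 46456) = √((I*√186314/25)/22 - 46456) = √(I*√186314/550 - 46456) = √(-46456 + I*√186314/550)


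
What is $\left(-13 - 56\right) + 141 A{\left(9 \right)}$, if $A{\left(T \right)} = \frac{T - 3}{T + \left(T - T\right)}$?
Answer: $25$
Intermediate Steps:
$A{\left(T \right)} = \frac{-3 + T}{T}$ ($A{\left(T \right)} = \frac{-3 + T}{T + 0} = \frac{-3 + T}{T}$)
$\left(-13 - 56\right) + 141 A{\left(9 \right)} = \left(-13 - 56\right) + 141 \frac{-3 + 9}{9} = \left(-13 - 56\right) + 141 \cdot \frac{1}{9} \cdot 6 = -69 + 141 \cdot \frac{2}{3} = -69 + 94 = 25$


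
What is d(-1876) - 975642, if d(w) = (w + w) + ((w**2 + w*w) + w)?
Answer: 6057482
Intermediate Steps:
d(w) = 2*w**2 + 3*w (d(w) = 2*w + ((w**2 + w**2) + w) = 2*w + (2*w**2 + w) = 2*w + (w + 2*w**2) = 2*w**2 + 3*w)
d(-1876) - 975642 = -1876*(3 + 2*(-1876)) - 975642 = -1876*(3 - 3752) - 975642 = -1876*(-3749) - 975642 = 7033124 - 975642 = 6057482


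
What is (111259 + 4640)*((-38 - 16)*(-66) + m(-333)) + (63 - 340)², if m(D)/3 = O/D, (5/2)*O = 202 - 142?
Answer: 15285281113/37 ≈ 4.1312e+8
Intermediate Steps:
O = 24 (O = 2*(202 - 142)/5 = (⅖)*60 = 24)
m(D) = 72/D (m(D) = 3*(24/D) = 72/D)
(111259 + 4640)*((-38 - 16)*(-66) + m(-333)) + (63 - 340)² = (111259 + 4640)*((-38 - 16)*(-66) + 72/(-333)) + (63 - 340)² = 115899*(-54*(-66) + 72*(-1/333)) + (-277)² = 115899*(3564 - 8/37) + 76729 = 115899*(131860/37) + 76729 = 15282442140/37 + 76729 = 15285281113/37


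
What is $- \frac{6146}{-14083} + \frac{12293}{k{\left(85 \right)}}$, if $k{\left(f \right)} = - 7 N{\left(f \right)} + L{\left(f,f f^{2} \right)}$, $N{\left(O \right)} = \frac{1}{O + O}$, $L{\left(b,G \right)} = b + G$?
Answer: $\frac{671169643408}{1470486204519} \approx 0.45643$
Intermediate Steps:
$L{\left(b,G \right)} = G + b$
$N{\left(O \right)} = \frac{1}{2 O}$
$k{\left(f \right)} = f + f^{3} - \frac{7}{2 f}$ ($k{\left(f \right)} = - 7 \frac{1}{2 f} + \left(f f^{2} + f\right) = - \frac{7}{2 f} + \left(f^{3} + f\right) = - \frac{7}{2 f} + \left(f + f^{3}\right) = f + f^{3} - \frac{7}{2 f}$)
$- \frac{6146}{-14083} + \frac{12293}{k{\left(85 \right)}} = - \frac{6146}{-14083} + \frac{12293}{85 + 85^{3} - \frac{7}{2 \cdot 85}} = \left(-6146\right) \left(- \frac{1}{14083}\right) + \frac{12293}{85 + 614125 - \frac{7}{170}} = \frac{6146}{14083} + \frac{12293}{85 + 614125 - \frac{7}{170}} = \frac{6146}{14083} + \frac{12293}{\frac{104415693}{170}} = \frac{6146}{14083} + 12293 \cdot \frac{170}{104415693} = \frac{6146}{14083} + \frac{2089810}{104415693} = \frac{671169643408}{1470486204519}$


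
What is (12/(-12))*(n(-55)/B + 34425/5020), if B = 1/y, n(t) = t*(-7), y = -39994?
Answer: 15459273875/1004 ≈ 1.5398e+7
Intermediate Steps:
n(t) = -7*t
B = -1/39994 (B = 1/(-39994) = -1/39994 ≈ -2.5004e-5)
(12/(-12))*(n(-55)/B + 34425/5020) = (12/(-12))*((-7*(-55))/(-1/39994) + 34425/5020) = (12*(-1/12))*(385*(-39994) + 34425*(1/5020)) = -(-15397690 + 6885/1004) = -1*(-15459273875/1004) = 15459273875/1004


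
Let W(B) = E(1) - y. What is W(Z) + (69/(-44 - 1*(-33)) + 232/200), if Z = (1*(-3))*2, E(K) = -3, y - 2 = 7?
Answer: -4706/275 ≈ -17.113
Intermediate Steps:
y = 9 (y = 2 + 7 = 9)
Z = -6 (Z = -3*2 = -6)
W(B) = -12 (W(B) = -3 - 1*9 = -3 - 9 = -12)
W(Z) + (69/(-44 - 1*(-33)) + 232/200) = -12 + (69/(-44 - 1*(-33)) + 232/200) = -12 + (69/(-44 + 33) + 232*(1/200)) = -12 + (69/(-11) + 29/25) = -12 + (69*(-1/11) + 29/25) = -12 + (-69/11 + 29/25) = -12 - 1406/275 = -4706/275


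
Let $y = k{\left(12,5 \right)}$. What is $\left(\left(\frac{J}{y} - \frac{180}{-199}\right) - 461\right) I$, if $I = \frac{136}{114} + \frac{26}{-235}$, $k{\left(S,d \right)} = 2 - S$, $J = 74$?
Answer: $- \frac{354940036}{701475} \approx -505.99$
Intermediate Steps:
$I = \frac{14498}{13395}$ ($I = 136 \cdot \frac{1}{114} + 26 \left(- \frac{1}{235}\right) = \frac{68}{57} - \frac{26}{235} = \frac{14498}{13395} \approx 1.0823$)
$y = -10$ ($y = 2 - 12 = -10$)
$\left(\left(\frac{J}{y} - \frac{180}{-199}\right) - 461\right) I = \left(\left(\frac{74}{-10} - \frac{180}{-199}\right) - 461\right) \frac{14498}{13395} = \left(\left(74 \left(- \frac{1}{10}\right) - - \frac{180}{199}\right) - 461\right) \frac{14498}{13395} = \left(\left(- \frac{37}{5} + \frac{180}{199}\right) - 461\right) \frac{14498}{13395} = \left(- \frac{6463}{995} - 461\right) \frac{14498}{13395} = \left(- \frac{465158}{995}\right) \frac{14498}{13395} = - \frac{354940036}{701475}$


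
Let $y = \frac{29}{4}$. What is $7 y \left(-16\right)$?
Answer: $-812$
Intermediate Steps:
$y = \frac{29}{4}$ ($y = 29 \cdot \frac{1}{4} = \frac{29}{4} \approx 7.25$)
$7 y \left(-16\right) = 7 \cdot \frac{29}{4} \left(-16\right) = \frac{203}{4} \left(-16\right) = -812$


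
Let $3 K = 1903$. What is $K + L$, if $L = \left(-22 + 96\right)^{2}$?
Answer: $\frac{18331}{3} \approx 6110.3$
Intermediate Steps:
$K = \frac{1903}{3}$ ($K = \frac{1}{3} \cdot 1903 = \frac{1903}{3} \approx 634.33$)
$L = 5476$ ($L = 74^{2} = 5476$)
$K + L = \frac{1903}{3} + 5476 = \frac{18331}{3}$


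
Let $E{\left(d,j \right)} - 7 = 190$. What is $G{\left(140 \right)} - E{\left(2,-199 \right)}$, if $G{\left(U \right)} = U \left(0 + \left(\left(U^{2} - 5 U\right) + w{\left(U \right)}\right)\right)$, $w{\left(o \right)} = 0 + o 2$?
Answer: $2685003$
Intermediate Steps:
$w{\left(o \right)} = 2 o$ ($w{\left(o \right)} = 0 + 2 o = 2 o$)
$E{\left(d,j \right)} = 197$ ($E{\left(d,j \right)} = 7 + 190 = 197$)
$G{\left(U \right)} = U \left(U^{2} - 3 U\right)$ ($G{\left(U \right)} = U \left(0 + \left(\left(U^{2} - 5 U\right) + 2 U\right)\right) = U \left(0 + \left(U^{2} - 3 U\right)\right) = U \left(U^{2} - 3 U\right)$)
$G{\left(140 \right)} - E{\left(2,-199 \right)} = 140^{2} \left(-3 + 140\right) - 197 = 19600 \cdot 137 - 197 = 2685200 - 197 = 2685003$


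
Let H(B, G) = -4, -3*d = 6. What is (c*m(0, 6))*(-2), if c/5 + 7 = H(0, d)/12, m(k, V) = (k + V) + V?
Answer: 880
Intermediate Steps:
d = -2 (d = -1/3*6 = -2)
m(k, V) = k + 2*V (m(k, V) = (V + k) + V = k + 2*V)
c = -110/3 (c = -35 + 5*(-4/12) = -35 + 5*(-4*1/12) = -35 + 5*(-1/3) = -35 - 5/3 = -110/3 ≈ -36.667)
(c*m(0, 6))*(-2) = -110*(0 + 2*6)/3*(-2) = -110*(0 + 12)/3*(-2) = -110/3*12*(-2) = -440*(-2) = 880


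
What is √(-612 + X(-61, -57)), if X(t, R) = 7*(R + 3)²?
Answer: 30*√22 ≈ 140.71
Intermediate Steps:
X(t, R) = 7*(3 + R)²
√(-612 + X(-61, -57)) = √(-612 + 7*(3 - 57)²) = √(-612 + 7*(-54)²) = √(-612 + 7*2916) = √(-612 + 20412) = √19800 = 30*√22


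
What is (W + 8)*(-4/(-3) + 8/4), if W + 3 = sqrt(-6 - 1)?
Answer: 50/3 + 10*I*sqrt(7)/3 ≈ 16.667 + 8.8192*I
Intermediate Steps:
W = -3 + I*sqrt(7) (W = -3 + sqrt(-6 - 1) = -3 + sqrt(-7) = -3 + I*sqrt(7) ≈ -3.0 + 2.6458*I)
(W + 8)*(-4/(-3) + 8/4) = ((-3 + I*sqrt(7)) + 8)*(-4/(-3) + 8/4) = (5 + I*sqrt(7))*(-4*(-1/3) + 8*(1/4)) = (5 + I*sqrt(7))*(4/3 + 2) = (5 + I*sqrt(7))*(10/3) = 50/3 + 10*I*sqrt(7)/3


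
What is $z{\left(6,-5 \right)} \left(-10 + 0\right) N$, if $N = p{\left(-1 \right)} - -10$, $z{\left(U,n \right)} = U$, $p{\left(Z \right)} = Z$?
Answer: $-540$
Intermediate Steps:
$N = 9$ ($N = -1 - -10 = -1 + 10 = 9$)
$z{\left(6,-5 \right)} \left(-10 + 0\right) N = 6 \left(-10 + 0\right) 9 = 6 \left(-10\right) 9 = \left(-60\right) 9 = -540$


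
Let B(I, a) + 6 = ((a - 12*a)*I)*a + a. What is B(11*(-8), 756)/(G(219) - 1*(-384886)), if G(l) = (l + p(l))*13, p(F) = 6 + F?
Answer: 276623799/195329 ≈ 1416.2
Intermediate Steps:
B(I, a) = -6 + a - 11*I*a² (B(I, a) = -6 + (((a - 12*a)*I)*a + a) = -6 + (((-11*a)*I)*a + a) = -6 + ((-11*I*a)*a + a) = -6 + (-11*I*a² + a) = -6 + (a - 11*I*a²) = -6 + a - 11*I*a²)
G(l) = 78 + 26*l (G(l) = (l + (6 + l))*13 = (6 + 2*l)*13 = 78 + 26*l)
B(11*(-8), 756)/(G(219) - 1*(-384886)) = (-6 + 756 - 11*11*(-8)*756²)/((78 + 26*219) - 1*(-384886)) = (-6 + 756 - 11*(-88)*571536)/((78 + 5694) + 384886) = (-6 + 756 + 553246848)/(5772 + 384886) = 553247598/390658 = 553247598*(1/390658) = 276623799/195329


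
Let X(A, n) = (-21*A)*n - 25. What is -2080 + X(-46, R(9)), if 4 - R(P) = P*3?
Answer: -24323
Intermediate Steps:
R(P) = 4 - 3*P (R(P) = 4 - P*3 = 4 - 3*P)
X(A, n) = -25 - 21*A*n (X(A, n) = -21*A*n - 25 = -25 - 21*A*n)
-2080 + X(-46, R(9)) = -2080 + (-25 - 21*(-46)*(4 - 3*9)) = -2080 + (-25 - 21*(-46)*(4 - 27)) = -2080 + (-25 - 21*(-46)*(-23)) = -2080 + (-25 - 22218) = -2080 - 22243 = -24323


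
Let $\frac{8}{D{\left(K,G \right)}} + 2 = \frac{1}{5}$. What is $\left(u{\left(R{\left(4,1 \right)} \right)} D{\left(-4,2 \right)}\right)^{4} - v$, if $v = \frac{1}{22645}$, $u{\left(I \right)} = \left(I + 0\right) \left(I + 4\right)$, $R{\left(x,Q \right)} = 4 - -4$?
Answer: $\frac{60787209011199919}{1834245} \approx 3.314 \cdot 10^{10}$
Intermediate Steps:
$D{\left(K,G \right)} = - \frac{40}{9}$ ($D{\left(K,G \right)} = \frac{8}{-2 + \frac{1}{5}} = \frac{8}{- \frac{9}{5}} = 8 \left(- \frac{5}{9}\right) = - \frac{40}{9}$)
$R{\left(x,Q \right)} = 8$ ($R{\left(x,Q \right)} = 4 + 4 = 8$)
$u{\left(I \right)} = I \left(4 + I\right)$
$v = \frac{1}{22645} \approx 4.416 \cdot 10^{-5}$
$\left(u{\left(R{\left(4,1 \right)} \right)} D{\left(-4,2 \right)}\right)^{4} - v = \left(8 \left(4 + 8\right) \left(- \frac{40}{9}\right)\right)^{4} - \frac{1}{22645} = \left(8 \cdot 12 \left(- \frac{40}{9}\right)\right)^{4} - \frac{1}{22645} = \left(96 \left(- \frac{40}{9}\right)\right)^{4} - \frac{1}{22645} = \left(- \frac{1280}{3}\right)^{4} - \frac{1}{22645} = \frac{2684354560000}{81} - \frac{1}{22645} = \frac{60787209011199919}{1834245}$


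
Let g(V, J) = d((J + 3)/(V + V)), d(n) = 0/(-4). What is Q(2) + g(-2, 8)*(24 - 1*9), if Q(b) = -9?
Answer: -9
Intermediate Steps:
d(n) = 0 (d(n) = 0*(-¼) = 0)
g(V, J) = 0
Q(2) + g(-2, 8)*(24 - 1*9) = -9 + 0*(24 - 1*9) = -9 + 0*(24 - 9) = -9 + 0*15 = -9 + 0 = -9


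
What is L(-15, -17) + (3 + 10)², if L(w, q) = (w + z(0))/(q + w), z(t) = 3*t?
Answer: 5423/32 ≈ 169.47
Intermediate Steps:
L(w, q) = w/(q + w) (L(w, q) = (w + 3*0)/(q + w) = (w + 0)/(q + w) = w/(q + w))
L(-15, -17) + (3 + 10)² = -15/(-17 - 15) + (3 + 10)² = -15/(-32) + 13² = -15*(-1/32) + 169 = 15/32 + 169 = 5423/32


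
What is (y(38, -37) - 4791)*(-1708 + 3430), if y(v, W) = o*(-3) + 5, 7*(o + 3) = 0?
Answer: -8225994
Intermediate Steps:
o = -3 (o = -3 + (⅐)*0 = -3 + 0 = -3)
y(v, W) = 14 (y(v, W) = -3*(-3) + 5 = 9 + 5 = 14)
(y(38, -37) - 4791)*(-1708 + 3430) = (14 - 4791)*(-1708 + 3430) = -4777*1722 = -8225994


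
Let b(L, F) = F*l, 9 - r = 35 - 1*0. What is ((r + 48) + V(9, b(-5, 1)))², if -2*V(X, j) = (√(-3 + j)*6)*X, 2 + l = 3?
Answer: (22 - 27*I*√2)² ≈ -974.0 - 1680.1*I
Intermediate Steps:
l = 1 (l = -2 + 3 = 1)
r = -26 (r = 9 - (35 - 1*0) = 9 - (35 + 0) = 9 - 1*35 = 9 - 35 = -26)
b(L, F) = F (b(L, F) = F*1 = F)
V(X, j) = -3*X*√(-3 + j) (V(X, j) = -√(-3 + j)*6*X/2 = -6*√(-3 + j)*X/2 = -3*X*√(-3 + j))
((r + 48) + V(9, b(-5, 1)))² = ((-26 + 48) - 3*9*√(-3 + 1))² = (22 - 3*9*√(-2))² = (22 - 3*9*I*√2)² = (22 - 27*I*√2)²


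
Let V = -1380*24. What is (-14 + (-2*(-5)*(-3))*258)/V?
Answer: 3877/16560 ≈ 0.23412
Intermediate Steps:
V = -33120
(-14 + (-2*(-5)*(-3))*258)/V = (-14 + (-2*(-5)*(-3))*258)/(-33120) = (-14 + (10*(-3))*258)*(-1/33120) = (-14 - 30*258)*(-1/33120) = (-14 - 7740)*(-1/33120) = -7754*(-1/33120) = 3877/16560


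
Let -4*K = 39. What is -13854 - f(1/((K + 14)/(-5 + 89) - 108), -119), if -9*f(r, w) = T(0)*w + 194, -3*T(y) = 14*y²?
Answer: -124492/9 ≈ -13832.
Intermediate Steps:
K = -39/4 (K = -¼*39 = -39/4 ≈ -9.7500)
T(y) = -14*y²/3
f(r, w) = -194/9 (f(r, w) = -((-14/3*0²)*w + 194)/9 = -((-14/3*0)*w + 194)/9 = -(0*w + 194)/9 = -(0 + 194)/9 = -⅑*194 = -194/9)
-13854 - f(1/((K + 14)/(-5 + 89) - 108), -119) = -13854 - 1*(-194/9) = -13854 + 194/9 = -124492/9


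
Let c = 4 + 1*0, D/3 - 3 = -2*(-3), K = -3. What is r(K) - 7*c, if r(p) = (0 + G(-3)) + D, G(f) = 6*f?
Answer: -19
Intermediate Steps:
D = 27 (D = 9 + 3*(-2*(-3)) = 9 + 3*6 = 9 + 18 = 27)
c = 4 (c = 4 + 0 = 4)
r(p) = 9 (r(p) = (0 + 6*(-3)) + 27 = (0 - 18) + 27 = -18 + 27 = 9)
r(K) - 7*c = 9 - 7*4 = 9 - 28 = -19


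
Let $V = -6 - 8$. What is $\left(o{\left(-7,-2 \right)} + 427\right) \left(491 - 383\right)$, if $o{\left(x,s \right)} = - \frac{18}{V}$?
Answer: $\frac{323784}{7} \approx 46255.0$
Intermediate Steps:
$V = -14$ ($V = -6 - 8 = -14$)
$o{\left(x,s \right)} = \frac{9}{7}$ ($o{\left(x,s \right)} = - \frac{18}{-14} = \left(-18\right) \left(- \frac{1}{14}\right) = \frac{9}{7}$)
$\left(o{\left(-7,-2 \right)} + 427\right) \left(491 - 383\right) = \left(\frac{9}{7} + 427\right) \left(491 - 383\right) = \frac{2998}{7} \cdot 108 = \frac{323784}{7}$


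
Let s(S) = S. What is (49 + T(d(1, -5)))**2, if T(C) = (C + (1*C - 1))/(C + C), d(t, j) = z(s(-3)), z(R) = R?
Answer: 90601/36 ≈ 2516.7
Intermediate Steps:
d(t, j) = -3
T(C) = (-1 + 2*C)/(2*C) (T(C) = (C + (C - 1))/((2*C)) = (C + (-1 + C))*(1/(2*C)) = (-1 + 2*C)*(1/(2*C)) = (-1 + 2*C)/(2*C))
(49 + T(d(1, -5)))**2 = (49 + (-1/2 - 3)/(-3))**2 = (49 - 1/3*(-7/2))**2 = (49 + 7/6)**2 = (301/6)**2 = 90601/36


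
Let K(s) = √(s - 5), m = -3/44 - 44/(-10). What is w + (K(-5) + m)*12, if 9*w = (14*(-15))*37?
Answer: -133873/165 + 12*I*√10 ≈ -811.35 + 37.947*I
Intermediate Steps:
w = -2590/3 (w = ((14*(-15))*37)/9 = (-210*37)/9 = (⅑)*(-7770) = -2590/3 ≈ -863.33)
m = 953/220 (m = -3*1/44 - 44*(-⅒) = -3/44 + 22/5 = 953/220 ≈ 4.3318)
K(s) = √(-5 + s)
w + (K(-5) + m)*12 = -2590/3 + (√(-5 - 5) + 953/220)*12 = -2590/3 + (√(-10) + 953/220)*12 = -2590/3 + (I*√10 + 953/220)*12 = -2590/3 + (953/220 + I*√10)*12 = -2590/3 + (2859/55 + 12*I*√10) = -133873/165 + 12*I*√10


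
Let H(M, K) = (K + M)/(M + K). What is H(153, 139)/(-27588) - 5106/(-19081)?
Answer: 140845247/526406628 ≈ 0.26756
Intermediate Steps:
H(M, K) = 1 (H(M, K) = (K + M)/(K + M) = 1)
H(153, 139)/(-27588) - 5106/(-19081) = 1/(-27588) - 5106/(-19081) = 1*(-1/27588) - 5106*(-1/19081) = -1/27588 + 5106/19081 = 140845247/526406628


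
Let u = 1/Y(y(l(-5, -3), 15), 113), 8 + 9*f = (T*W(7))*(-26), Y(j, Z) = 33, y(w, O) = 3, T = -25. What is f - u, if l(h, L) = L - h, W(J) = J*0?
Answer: -91/99 ≈ -0.91919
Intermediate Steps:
W(J) = 0
f = -8/9 (f = -8/9 + (-25*0*(-26))/9 = -8/9 + (0*(-26))/9 = -8/9 + (⅑)*0 = -8/9 + 0 = -8/9 ≈ -0.88889)
u = 1/33 ≈ 0.030303
f - u = -8/9 - 1*1/33 = -8/9 - 1/33 = -91/99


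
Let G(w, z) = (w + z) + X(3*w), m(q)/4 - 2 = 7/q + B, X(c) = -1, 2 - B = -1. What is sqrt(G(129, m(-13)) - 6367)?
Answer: 5*I*sqrt(42055)/13 ≈ 78.874*I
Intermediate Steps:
B = 3 (B = 2 - 1*(-1) = 2 + 1 = 3)
m(q) = 20 + 28/q (m(q) = 8 + 4*(7/q + 3) = 8 + 4*(3 + 7/q) = 8 + (12 + 28/q) = 20 + 28/q)
G(w, z) = -1 + w + z (G(w, z) = (w + z) - 1 = -1 + w + z)
sqrt(G(129, m(-13)) - 6367) = sqrt((-1 + 129 + (20 + 28/(-13))) - 6367) = sqrt((-1 + 129 + (20 + 28*(-1/13))) - 6367) = sqrt((-1 + 129 + (20 - 28/13)) - 6367) = sqrt((-1 + 129 + 232/13) - 6367) = sqrt(1896/13 - 6367) = sqrt(-80875/13) = 5*I*sqrt(42055)/13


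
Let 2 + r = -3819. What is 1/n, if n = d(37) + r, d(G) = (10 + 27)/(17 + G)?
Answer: -54/206297 ≈ -0.00026176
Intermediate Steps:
r = -3821 (r = -2 - 3819 = -3821)
d(G) = 37/(17 + G)
n = -206297/54 (n = 37/(17 + 37) - 3821 = 37/54 - 3821 = -206297/54 ≈ -3820.3)
1/n = 1/(-206297/54) = -54/206297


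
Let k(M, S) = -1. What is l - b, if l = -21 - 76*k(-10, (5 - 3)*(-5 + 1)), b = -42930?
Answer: 42985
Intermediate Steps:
l = 55 (l = -21 - 76*(-1) = -21 + 76 = 55)
l - b = 55 - 1*(-42930) = 55 + 42930 = 42985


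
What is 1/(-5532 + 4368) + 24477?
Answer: 28491227/1164 ≈ 24477.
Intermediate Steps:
1/(-5532 + 4368) + 24477 = 1/(-1164) + 24477 = -1/1164 + 24477 = 28491227/1164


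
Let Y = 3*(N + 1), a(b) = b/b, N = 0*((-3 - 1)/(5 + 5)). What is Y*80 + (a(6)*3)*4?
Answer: 252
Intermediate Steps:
N = 0 (N = 0*(-4/10) = 0*(-4*⅒) = 0*(-⅖) = 0)
a(b) = 1
Y = 3 (Y = 3*(0 + 1) = 3*1 = 3)
Y*80 + (a(6)*3)*4 = 3*80 + (1*3)*4 = 240 + 3*4 = 240 + 12 = 252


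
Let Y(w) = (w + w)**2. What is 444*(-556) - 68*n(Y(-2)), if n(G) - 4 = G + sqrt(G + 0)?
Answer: -248496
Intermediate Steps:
Y(w) = 4*w**2 (Y(w) = (2*w)**2 = 4*w**2)
n(G) = 4 + G + sqrt(G) (n(G) = 4 + (G + sqrt(G + 0)) = 4 + (G + sqrt(G)) = 4 + G + sqrt(G))
444*(-556) - 68*n(Y(-2)) = 444*(-556) - 68*(4 + 4*(-2)**2 + sqrt(4*(-2)**2)) = -246864 - 68*(4 + 4*4 + sqrt(4*4)) = -246864 - 68*(4 + 16 + sqrt(16)) = -246864 - 68*(4 + 16 + 4) = -246864 - 68*24 = -246864 - 1632 = -248496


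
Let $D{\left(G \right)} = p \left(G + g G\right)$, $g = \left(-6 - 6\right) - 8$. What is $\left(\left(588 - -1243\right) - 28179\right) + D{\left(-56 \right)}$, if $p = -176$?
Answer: $-213612$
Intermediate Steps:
$g = -20$ ($g = -12 - 8 = -20$)
$D{\left(G \right)} = 3344 G$ ($D{\left(G \right)} = - 176 \left(G - 20 G\right) = - 176 \left(- 19 G\right) = 3344 G$)
$\left(\left(588 - -1243\right) - 28179\right) + D{\left(-56 \right)} = \left(\left(588 - -1243\right) - 28179\right) + 3344 \left(-56\right) = \left(\left(588 + 1243\right) - 28179\right) - 187264 = \left(1831 - 28179\right) - 187264 = -26348 - 187264 = -213612$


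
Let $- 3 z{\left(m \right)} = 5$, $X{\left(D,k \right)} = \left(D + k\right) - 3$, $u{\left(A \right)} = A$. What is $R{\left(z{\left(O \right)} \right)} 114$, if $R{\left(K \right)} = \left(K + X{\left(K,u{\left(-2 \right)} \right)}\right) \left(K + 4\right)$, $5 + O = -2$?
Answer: $- \frac{6650}{3} \approx -2216.7$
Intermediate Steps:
$O = -7$ ($O = -5 - 2 = -7$)
$X{\left(D,k \right)} = -3 + D + k$
$z{\left(m \right)} = - \frac{5}{3}$ ($z{\left(m \right)} = \left(- \frac{1}{3}\right) 5 = - \frac{5}{3}$)
$R{\left(K \right)} = \left(-5 + 2 K\right) \left(4 + K\right)$ ($R{\left(K \right)} = \left(K - \left(5 - K\right)\right) \left(K + 4\right) = \left(K + \left(-5 + K\right)\right) \left(4 + K\right) = \left(-5 + 2 K\right) \left(4 + K\right)$)
$R{\left(z{\left(O \right)} \right)} 114 = \left(-20 + 2 \left(- \frac{5}{3}\right)^{2} + 3 \left(- \frac{5}{3}\right)\right) 114 = \left(-20 + 2 \cdot \frac{25}{9} - 5\right) 114 = \left(-20 + \frac{50}{9} - 5\right) 114 = \left(- \frac{175}{9}\right) 114 = - \frac{6650}{3}$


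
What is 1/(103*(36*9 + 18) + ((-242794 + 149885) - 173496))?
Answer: -1/231179 ≈ -4.3257e-6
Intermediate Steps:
1/(103*(36*9 + 18) + ((-242794 + 149885) - 173496)) = 1/(103*(324 + 18) + (-92909 - 173496)) = 1/(103*342 - 266405) = 1/(35226 - 266405) = 1/(-231179) = -1/231179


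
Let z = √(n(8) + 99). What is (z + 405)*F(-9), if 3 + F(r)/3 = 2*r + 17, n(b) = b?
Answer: -4860 - 12*√107 ≈ -4984.1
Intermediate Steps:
F(r) = 42 + 6*r (F(r) = -9 + 3*(2*r + 17) = -9 + 3*(17 + 2*r) = -9 + (51 + 6*r) = 42 + 6*r)
z = √107 (z = √(8 + 99) = √107 ≈ 10.344)
(z + 405)*F(-9) = (√107 + 405)*(42 + 6*(-9)) = (405 + √107)*(42 - 54) = (405 + √107)*(-12) = -4860 - 12*√107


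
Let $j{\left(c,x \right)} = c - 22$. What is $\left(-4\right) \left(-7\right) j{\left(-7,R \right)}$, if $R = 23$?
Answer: $-812$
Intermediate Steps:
$j{\left(c,x \right)} = -22 + c$ ($j{\left(c,x \right)} = c - 22 = -22 + c$)
$\left(-4\right) \left(-7\right) j{\left(-7,R \right)} = \left(-4\right) \left(-7\right) \left(-22 - 7\right) = 28 \left(-29\right) = -812$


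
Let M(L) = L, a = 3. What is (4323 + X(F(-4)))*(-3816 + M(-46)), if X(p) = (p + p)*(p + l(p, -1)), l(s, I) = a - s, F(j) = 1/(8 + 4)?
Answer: -16697357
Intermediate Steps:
F(j) = 1/12
l(s, I) = 3 - s
X(p) = 6*p (X(p) = (p + p)*(p + (3 - p)) = (2*p)*3 = 6*p)
(4323 + X(F(-4)))*(-3816 + M(-46)) = (4323 + 6*(1/12))*(-3816 - 46) = (4323 + ½)*(-3862) = (8647/2)*(-3862) = -16697357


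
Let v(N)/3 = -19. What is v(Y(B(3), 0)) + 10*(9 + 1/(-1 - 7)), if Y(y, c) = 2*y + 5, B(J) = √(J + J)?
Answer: 127/4 ≈ 31.750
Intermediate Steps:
B(J) = √2*√J (B(J) = √(2*J) = √2*√J)
Y(y, c) = 5 + 2*y
v(N) = -57 (v(N) = 3*(-19) = -57)
v(Y(B(3), 0)) + 10*(9 + 1/(-1 - 7)) = -57 + 10*(9 + 1/(-1 - 7)) = -57 + 10*(9 + 1/(-8)) = -57 + 10*(9 - ⅛) = -57 + 10*(71/8) = -57 + 355/4 = 127/4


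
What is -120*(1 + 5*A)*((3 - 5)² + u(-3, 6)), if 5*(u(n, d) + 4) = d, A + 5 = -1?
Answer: 4176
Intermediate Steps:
A = -6 (A = -5 - 1 = -6)
u(n, d) = -4 + d/5
-120*(1 + 5*A)*((3 - 5)² + u(-3, 6)) = -120*(1 + 5*(-6))*((3 - 5)² + (-4 + (⅕)*6)) = -120*(1 - 30)*((-2)² + (-4 + 6/5)) = -(-3480)*(4 - 14/5) = -(-3480)*6/5 = -120*(-174/5) = 4176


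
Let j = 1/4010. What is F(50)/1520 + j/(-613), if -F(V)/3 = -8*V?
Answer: 36871931/46704470 ≈ 0.78947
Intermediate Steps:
F(V) = 24*V (F(V) = -(-24)*V = 24*V)
j = 1/4010 ≈ 0.00024938
F(50)/1520 + j/(-613) = (24*50)/1520 + (1/4010)/(-613) = 1200*(1/1520) + (1/4010)*(-1/613) = 15/19 - 1/2458130 = 36871931/46704470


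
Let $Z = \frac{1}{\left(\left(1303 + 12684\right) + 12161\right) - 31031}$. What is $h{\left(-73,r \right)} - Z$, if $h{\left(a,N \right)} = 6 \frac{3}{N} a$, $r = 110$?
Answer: $- \frac{3208076}{268565} \approx -11.945$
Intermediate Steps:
$h{\left(a,N \right)} = \frac{18 a}{N}$ ($h{\left(a,N \right)} = \frac{18}{N} a = \frac{18 a}{N}$)
$Z = - \frac{1}{4883}$ ($Z = \frac{1}{\left(13987 + 12161\right) - 31031} = \frac{1}{26148 - 31031} = \frac{1}{-4883} = - \frac{1}{4883} \approx -0.00020479$)
$h{\left(-73,r \right)} - Z = 18 \left(-73\right) \frac{1}{110} - - \frac{1}{4883} = 18 \left(-73\right) \frac{1}{110} + \frac{1}{4883} = - \frac{657}{55} + \frac{1}{4883} = - \frac{3208076}{268565}$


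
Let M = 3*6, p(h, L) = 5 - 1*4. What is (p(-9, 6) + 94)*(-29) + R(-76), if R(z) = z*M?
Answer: -4123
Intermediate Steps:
p(h, L) = 1 (p(h, L) = 5 - 4 = 1)
M = 18
R(z) = 18*z (R(z) = z*18 = 18*z)
(p(-9, 6) + 94)*(-29) + R(-76) = (1 + 94)*(-29) + 18*(-76) = 95*(-29) - 1368 = -2755 - 1368 = -4123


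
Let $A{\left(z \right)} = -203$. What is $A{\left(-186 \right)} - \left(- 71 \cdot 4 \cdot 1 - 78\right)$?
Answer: $159$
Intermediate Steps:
$A{\left(-186 \right)} - \left(- 71 \cdot 4 \cdot 1 - 78\right) = -203 - \left(- 71 \cdot 4 \cdot 1 - 78\right) = -203 - \left(\left(-71\right) 4 - 78\right) = -203 - \left(-284 - 78\right) = -203 - -362 = -203 + 362 = 159$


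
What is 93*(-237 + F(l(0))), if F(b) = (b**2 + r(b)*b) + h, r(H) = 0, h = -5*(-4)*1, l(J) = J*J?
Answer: -20181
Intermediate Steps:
l(J) = J**2
h = 20 (h = 20*1 = 20)
F(b) = 20 + b**2 (F(b) = (b**2 + 0*b) + 20 = (b**2 + 0) + 20 = b**2 + 20 = 20 + b**2)
93*(-237 + F(l(0))) = 93*(-237 + (20 + (0**2)**2)) = 93*(-237 + (20 + 0**2)) = 93*(-237 + (20 + 0)) = 93*(-237 + 20) = 93*(-217) = -20181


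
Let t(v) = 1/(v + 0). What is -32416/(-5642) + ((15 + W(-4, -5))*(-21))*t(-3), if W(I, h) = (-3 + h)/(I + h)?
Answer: 2969693/25389 ≈ 116.97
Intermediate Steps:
t(v) = 1/v
W(I, h) = (-3 + h)/(I + h)
-32416/(-5642) + ((15 + W(-4, -5))*(-21))*t(-3) = -32416/(-5642) + ((15 + (-3 - 5)/(-4 - 5))*(-21))/(-3) = -32416*(-1/5642) + ((15 - 8/(-9))*(-21))*(-⅓) = 16208/2821 + ((15 - ⅑*(-8))*(-21))*(-⅓) = 16208/2821 + ((15 + 8/9)*(-21))*(-⅓) = 16208/2821 + ((143/9)*(-21))*(-⅓) = 16208/2821 - 1001/3*(-⅓) = 16208/2821 + 1001/9 = 2969693/25389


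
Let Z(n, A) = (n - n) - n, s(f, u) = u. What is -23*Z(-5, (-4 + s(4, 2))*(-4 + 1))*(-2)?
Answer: 230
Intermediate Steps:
Z(n, A) = -n (Z(n, A) = 0 - n = -n)
-23*Z(-5, (-4 + s(4, 2))*(-4 + 1))*(-2) = -(-23)*(-5)*(-2) = -23*5*(-2) = -115*(-2) = 230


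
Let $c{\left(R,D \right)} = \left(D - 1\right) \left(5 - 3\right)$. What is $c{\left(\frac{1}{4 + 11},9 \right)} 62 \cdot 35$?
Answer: $34720$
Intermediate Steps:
$c{\left(R,D \right)} = -2 + 2 D$ ($c{\left(R,D \right)} = \left(-1 + D\right) 2 = -2 + 2 D$)
$c{\left(\frac{1}{4 + 11},9 \right)} 62 \cdot 35 = \left(-2 + 2 \cdot 9\right) 62 \cdot 35 = \left(-2 + 18\right) 62 \cdot 35 = 16 \cdot 62 \cdot 35 = 992 \cdot 35 = 34720$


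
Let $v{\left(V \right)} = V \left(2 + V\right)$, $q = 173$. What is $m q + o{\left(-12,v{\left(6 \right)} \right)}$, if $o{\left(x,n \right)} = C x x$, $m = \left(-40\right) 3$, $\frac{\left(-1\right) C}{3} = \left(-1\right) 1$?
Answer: $-20328$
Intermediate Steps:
$C = 3$ ($C = - 3 \left(\left(-1\right) 1\right) = \left(-3\right) \left(-1\right) = 3$)
$m = -120$
$o{\left(x,n \right)} = 3 x^{2}$ ($o{\left(x,n \right)} = 3 x x = 3 x^{2}$)
$m q + o{\left(-12,v{\left(6 \right)} \right)} = \left(-120\right) 173 + 3 \left(-12\right)^{2} = -20760 + 3 \cdot 144 = -20760 + 432 = -20328$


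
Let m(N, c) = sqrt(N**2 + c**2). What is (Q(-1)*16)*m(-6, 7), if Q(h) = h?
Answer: -16*sqrt(85) ≈ -147.51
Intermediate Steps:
(Q(-1)*16)*m(-6, 7) = (-1*16)*sqrt((-6)**2 + 7**2) = -16*sqrt(36 + 49) = -16*sqrt(85)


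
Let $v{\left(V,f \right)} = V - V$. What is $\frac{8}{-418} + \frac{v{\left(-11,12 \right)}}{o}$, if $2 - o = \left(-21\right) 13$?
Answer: $- \frac{4}{209} \approx -0.019139$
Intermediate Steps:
$v{\left(V,f \right)} = 0$
$o = 275$ ($o = 2 - \left(-21\right) 13 = 2 - -273 = 2 + 273 = 275$)
$\frac{8}{-418} + \frac{v{\left(-11,12 \right)}}{o} = \frac{8}{-418} + \frac{0}{275} = 8 \left(- \frac{1}{418}\right) + 0 \cdot \frac{1}{275} = - \frac{4}{209} + 0 = - \frac{4}{209}$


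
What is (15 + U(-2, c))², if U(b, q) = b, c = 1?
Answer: 169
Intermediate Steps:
(15 + U(-2, c))² = (15 - 2)² = 13² = 169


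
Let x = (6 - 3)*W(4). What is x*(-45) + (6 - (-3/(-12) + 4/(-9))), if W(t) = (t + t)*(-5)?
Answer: 194623/36 ≈ 5406.2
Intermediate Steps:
W(t) = -10*t (W(t) = (2*t)*(-5) = -10*t)
x = -120 (x = (6 - 3)*(-10*4) = 3*(-40) = -120)
x*(-45) + (6 - (-3/(-12) + 4/(-9))) = -120*(-45) + (6 - (-3/(-12) + 4/(-9))) = 5400 + (6 - (-3*(-1/12) + 4*(-⅑))) = 5400 + (6 - (¼ - 4/9)) = 5400 + (6 - 1*(-7/36)) = 5400 + (6 + 7/36) = 5400 + 223/36 = 194623/36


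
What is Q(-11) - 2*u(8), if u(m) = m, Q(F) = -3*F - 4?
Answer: 13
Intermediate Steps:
Q(F) = -4 - 3*F
Q(-11) - 2*u(8) = (-4 - 3*(-11)) - 2*8 = (-4 + 33) - 16 = 29 - 16 = 13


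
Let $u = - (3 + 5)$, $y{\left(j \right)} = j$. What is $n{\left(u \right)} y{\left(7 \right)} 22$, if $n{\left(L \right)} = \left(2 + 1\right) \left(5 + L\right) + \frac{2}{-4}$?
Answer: $-1463$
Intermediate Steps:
$u = -8$ ($u = \left(-1\right) 8 = -8$)
$n{\left(L \right)} = \frac{29}{2} + 3 L$ ($n{\left(L \right)} = 3 \left(5 + L\right) + 2 \left(- \frac{1}{4}\right) = \left(15 + 3 L\right) - \frac{1}{2} = \frac{29}{2} + 3 L$)
$n{\left(u \right)} y{\left(7 \right)} 22 = \left(\frac{29}{2} + 3 \left(-8\right)\right) 7 \cdot 22 = \left(\frac{29}{2} - 24\right) 7 \cdot 22 = \left(- \frac{19}{2}\right) 7 \cdot 22 = \left(- \frac{133}{2}\right) 22 = -1463$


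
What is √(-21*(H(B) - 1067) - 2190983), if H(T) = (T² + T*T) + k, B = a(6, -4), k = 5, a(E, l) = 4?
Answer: I*√2169353 ≈ 1472.9*I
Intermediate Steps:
B = 4
H(T) = 5 + 2*T² (H(T) = (T² + T*T) + 5 = (T² + T²) + 5 = 2*T² + 5 = 5 + 2*T²)
√(-21*(H(B) - 1067) - 2190983) = √(-21*((5 + 2*4²) - 1067) - 2190983) = √(-21*((5 + 2*16) - 1067) - 2190983) = √(-21*((5 + 32) - 1067) - 2190983) = √(-21*(37 - 1067) - 2190983) = √(-21*(-1030) - 2190983) = √(21630 - 2190983) = √(-2169353) = I*√2169353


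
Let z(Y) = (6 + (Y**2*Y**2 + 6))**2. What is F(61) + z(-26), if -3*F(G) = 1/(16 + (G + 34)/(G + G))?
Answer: 1282474355396182/6141 ≈ 2.0884e+11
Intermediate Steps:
F(G) = -1/(3*(16 + (34 + G)/(2*G))) (F(G) = -1/(3*(16 + (G + 34)/(G + G))) = -1/(3*(16 + (34 + G)/((2*G)))) = -1/(3*(16 + (34 + G)*(1/(2*G)))) = -1/(3*(16 + (34 + G)/(2*G))))
z(Y) = (12 + Y**4)**2 (z(Y) = (6 + (Y**4 + 6))**2 = (6 + (6 + Y**4))**2 = (12 + Y**4)**2)
F(61) + z(-26) = -2*61/(102 + 99*61) + (12 + (-26)**4)**2 = -2*61/(102 + 6039) + (12 + 456976)**2 = -2*61/6141 + 456988**2 = -2*61*1/6141 + 208838032144 = -122/6141 + 208838032144 = 1282474355396182/6141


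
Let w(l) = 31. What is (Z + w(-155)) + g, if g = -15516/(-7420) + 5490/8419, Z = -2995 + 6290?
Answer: 51985798121/15617245 ≈ 3328.7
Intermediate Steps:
Z = 3295
g = 42841251/15617245 (g = -15516*(-1/7420) + 5490*(1/8419) = 3879/1855 + 5490/8419 = 42841251/15617245 ≈ 2.7432)
(Z + w(-155)) + g = (3295 + 31) + 42841251/15617245 = 3326 + 42841251/15617245 = 51985798121/15617245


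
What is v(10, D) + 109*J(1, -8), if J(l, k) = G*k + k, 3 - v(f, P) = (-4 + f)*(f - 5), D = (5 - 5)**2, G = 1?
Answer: -1771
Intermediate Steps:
D = 0 (D = 0**2 = 0)
v(f, P) = 3 - (-5 + f)*(-4 + f) (v(f, P) = 3 - (-4 + f)*(f - 5) = 3 - (-4 + f)*(-5 + f) = 3 - (-5 + f)*(-4 + f))
J(l, k) = 2*k (J(l, k) = 1*k + k = k + k = 2*k)
v(10, D) + 109*J(1, -8) = (-17 - 1*10**2 + 9*10) + 109*(2*(-8)) = (-17 - 1*100 + 90) + 109*(-16) = (-17 - 100 + 90) - 1744 = -27 - 1744 = -1771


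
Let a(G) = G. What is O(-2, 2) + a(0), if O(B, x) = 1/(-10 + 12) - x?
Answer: -3/2 ≈ -1.5000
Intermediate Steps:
O(B, x) = ½ - x (O(B, x) = 1/2 - x = ½ - x)
O(-2, 2) + a(0) = (½ - 1*2) + 0 = (½ - 2) + 0 = -3/2 + 0 = -3/2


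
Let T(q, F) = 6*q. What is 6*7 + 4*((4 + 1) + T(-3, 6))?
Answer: -10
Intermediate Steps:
6*7 + 4*((4 + 1) + T(-3, 6)) = 6*7 + 4*((4 + 1) + 6*(-3)) = 42 + 4*(5 - 18) = 42 + 4*(-13) = 42 - 52 = -10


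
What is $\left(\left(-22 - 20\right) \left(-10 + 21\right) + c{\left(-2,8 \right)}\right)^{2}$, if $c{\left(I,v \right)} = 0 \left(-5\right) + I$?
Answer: $215296$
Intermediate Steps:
$c{\left(I,v \right)} = I$ ($c{\left(I,v \right)} = 0 + I = I$)
$\left(\left(-22 - 20\right) \left(-10 + 21\right) + c{\left(-2,8 \right)}\right)^{2} = \left(\left(-22 - 20\right) \left(-10 + 21\right) - 2\right)^{2} = \left(\left(-42\right) 11 - 2\right)^{2} = \left(-462 - 2\right)^{2} = \left(-464\right)^{2} = 215296$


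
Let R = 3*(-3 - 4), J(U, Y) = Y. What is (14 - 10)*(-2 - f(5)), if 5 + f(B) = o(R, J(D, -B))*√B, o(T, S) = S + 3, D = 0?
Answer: 12 + 8*√5 ≈ 29.889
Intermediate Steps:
R = -21 (R = 3*(-7) = -21)
o(T, S) = 3 + S
f(B) = -5 + √B*(3 - B) (f(B) = -5 + (3 - B)*√B = -5 + √B*(3 - B))
(14 - 10)*(-2 - f(5)) = (14 - 10)*(-2 - (-5 + √5*(3 - 1*5))) = 4*(-2 - (-5 + √5*(3 - 5))) = 4*(-2 - (-5 + √5*(-2))) = 4*(-2 - (-5 - 2*√5)) = 4*(-2 + (5 + 2*√5)) = 4*(3 + 2*√5) = 12 + 8*√5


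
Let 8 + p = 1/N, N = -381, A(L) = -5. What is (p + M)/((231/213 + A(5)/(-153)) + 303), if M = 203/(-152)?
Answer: -1958204211/63773177000 ≈ -0.030706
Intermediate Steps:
M = -203/152 (M = 203*(-1/152) = -203/152 ≈ -1.3355)
p = -3049/381 (p = -8 + 1/(-381) = -8 - 1/381 = -3049/381 ≈ -8.0026)
(p + M)/((231/213 + A(5)/(-153)) + 303) = (-3049/381 - 203/152)/((231/213 - 5/(-153)) + 303) = -540791/(57912*((231*(1/213) - 5*(-1/153)) + 303)) = -540791/(57912*((77/71 + 5/153) + 303)) = -540791/(57912*(12136/10863 + 303)) = -540791/(57912*3303625/10863) = -540791/57912*10863/3303625 = -1958204211/63773177000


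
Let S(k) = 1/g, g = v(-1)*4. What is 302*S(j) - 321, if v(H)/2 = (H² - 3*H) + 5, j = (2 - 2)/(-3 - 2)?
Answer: -11405/36 ≈ -316.81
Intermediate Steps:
j = 0 (j = 0/(-5) = 0*(-⅕) = 0)
v(H) = 10 - 6*H + 2*H² (v(H) = 2*((H² - 3*H) + 5) = 2*(5 + H² - 3*H) = 10 - 6*H + 2*H²)
g = 72 (g = (10 - 6*(-1) + 2*(-1)²)*4 = (10 + 6 + 2*1)*4 = (10 + 6 + 2)*4 = 18*4 = 72)
S(k) = 1/72
302*S(j) - 321 = 302*(1/72) - 321 = 151/36 - 321 = -11405/36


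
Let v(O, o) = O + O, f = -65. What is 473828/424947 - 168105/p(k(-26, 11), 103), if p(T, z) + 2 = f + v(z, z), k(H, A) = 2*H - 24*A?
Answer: -71369853343/59067633 ≈ -1208.3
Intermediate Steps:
v(O, o) = 2*O
k(H, A) = -24*A + 2*H
p(T, z) = -67 + 2*z (p(T, z) = -2 + (-65 + 2*z) = -67 + 2*z)
473828/424947 - 168105/p(k(-26, 11), 103) = 473828/424947 - 168105/(-67 + 2*103) = 473828*(1/424947) - 168105/(-67 + 206) = 473828/424947 - 168105/139 = -71369853343/59067633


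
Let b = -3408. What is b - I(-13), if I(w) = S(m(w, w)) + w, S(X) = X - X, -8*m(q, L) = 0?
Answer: -3395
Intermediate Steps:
m(q, L) = 0 (m(q, L) = -1/8*0 = 0)
S(X) = 0
I(w) = w (I(w) = 0 + w = w)
b - I(-13) = -3408 - 1*(-13) = -3408 + 13 = -3395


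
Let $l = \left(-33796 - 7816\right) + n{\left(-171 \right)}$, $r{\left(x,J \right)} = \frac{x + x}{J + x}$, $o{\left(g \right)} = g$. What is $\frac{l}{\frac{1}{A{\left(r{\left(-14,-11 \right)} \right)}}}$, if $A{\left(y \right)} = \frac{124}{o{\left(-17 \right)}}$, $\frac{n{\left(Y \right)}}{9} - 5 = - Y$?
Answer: $\frac{4963472}{17} \approx 2.9197 \cdot 10^{5}$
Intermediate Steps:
$r{\left(x,J \right)} = \frac{2 x}{J + x}$
$n{\left(Y \right)} = 45 - 9 Y$ ($n{\left(Y \right)} = 45 + 9 \left(- Y\right) = 45 - 9 Y$)
$A{\left(y \right)} = - \frac{124}{17}$ ($A{\left(y \right)} = \frac{124}{-17} = 124 \left(- \frac{1}{17}\right) = - \frac{124}{17}$)
$l = -40028$ ($l = \left(-33796 - 7816\right) + \left(45 - -1539\right) = -41612 + \left(45 + 1539\right) = -41612 + 1584 = -40028$)
$\frac{l}{\frac{1}{A{\left(r{\left(-14,-11 \right)} \right)}}} = - \frac{40028}{\frac{1}{- \frac{124}{17}}} = - \frac{40028}{- \frac{17}{124}} = \left(-40028\right) \left(- \frac{124}{17}\right) = \frac{4963472}{17}$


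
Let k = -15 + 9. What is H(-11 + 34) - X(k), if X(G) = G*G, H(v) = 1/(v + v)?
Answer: -1655/46 ≈ -35.978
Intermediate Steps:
H(v) = 1/(2*v)
k = -6
X(G) = G²
H(-11 + 34) - X(k) = 1/(2*(-11 + 34)) - 1*(-6)² = (½)/23 - 1*36 = (½)*(1/23) - 36 = 1/46 - 36 = -1655/46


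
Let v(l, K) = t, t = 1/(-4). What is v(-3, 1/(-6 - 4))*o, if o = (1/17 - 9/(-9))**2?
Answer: -81/289 ≈ -0.28028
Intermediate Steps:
t = -1/4 ≈ -0.25000
v(l, K) = -1/4
o = 324/289 (o = (1/17 - 9*(-1)/9)**2 = (1/17 - 1*(-1))**2 = (1/17 + 1)**2 = (18/17)**2 = 324/289 ≈ 1.1211)
v(-3, 1/(-6 - 4))*o = -1/4*324/289 = -81/289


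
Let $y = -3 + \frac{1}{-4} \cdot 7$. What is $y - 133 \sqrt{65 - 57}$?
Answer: $- \frac{19}{4} - 266 \sqrt{2} \approx -380.93$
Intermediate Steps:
$y = - \frac{19}{4}$ ($y = -3 - \frac{7}{4} = - \frac{19}{4} \approx -4.75$)
$y - 133 \sqrt{65 - 57} = - \frac{19}{4} - 133 \sqrt{65 - 57} = - \frac{19}{4} - 133 \sqrt{8} = - \frac{19}{4} - 133 \cdot 2 \sqrt{2} = - \frac{19}{4} - 266 \sqrt{2}$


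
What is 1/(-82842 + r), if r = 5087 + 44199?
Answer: -1/33556 ≈ -2.9801e-5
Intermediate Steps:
r = 49286
1/(-82842 + r) = 1/(-82842 + 49286) = 1/(-33556) = -1/33556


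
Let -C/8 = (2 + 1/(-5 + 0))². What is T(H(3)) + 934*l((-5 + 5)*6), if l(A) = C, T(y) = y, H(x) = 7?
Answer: -605057/25 ≈ -24202.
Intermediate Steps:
C = -648/25 (C = -8*(2 + 1/(-5 + 0))² = -8*(2 + 1/(-5))² = -8*(2 - ⅕)² = -8*(9/5)² = -8*81/25 = -648/25 ≈ -25.920)
l(A) = -648/25
T(H(3)) + 934*l((-5 + 5)*6) = 7 + 934*(-648/25) = 7 - 605232/25 = -605057/25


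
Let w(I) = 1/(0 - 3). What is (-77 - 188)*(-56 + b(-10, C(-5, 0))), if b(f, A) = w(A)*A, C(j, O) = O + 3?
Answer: 15105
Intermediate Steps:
C(j, O) = 3 + O
w(I) = -1/3 (w(I) = 1/(-3) = -1/3)
b(f, A) = -A/3
(-77 - 188)*(-56 + b(-10, C(-5, 0))) = (-77 - 188)*(-56 - (3 + 0)/3) = -265*(-56 - 1/3*3) = -265*(-56 - 1) = -265*(-57) = 15105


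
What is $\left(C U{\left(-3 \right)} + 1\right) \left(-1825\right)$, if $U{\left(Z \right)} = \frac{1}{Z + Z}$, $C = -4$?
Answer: $- \frac{9125}{3} \approx -3041.7$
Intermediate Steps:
$U{\left(Z \right)} = \frac{1}{2 Z}$
$\left(C U{\left(-3 \right)} + 1\right) \left(-1825\right) = \left(- 4 \frac{1}{2 \left(-3\right)} + 1\right) \left(-1825\right) = \left(- 4 \cdot \frac{1}{2} \left(- \frac{1}{3}\right) + 1\right) \left(-1825\right) = \left(\left(-4\right) \left(- \frac{1}{6}\right) + 1\right) \left(-1825\right) = \left(\frac{2}{3} + 1\right) \left(-1825\right) = \frac{5}{3} \left(-1825\right) = - \frac{9125}{3}$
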